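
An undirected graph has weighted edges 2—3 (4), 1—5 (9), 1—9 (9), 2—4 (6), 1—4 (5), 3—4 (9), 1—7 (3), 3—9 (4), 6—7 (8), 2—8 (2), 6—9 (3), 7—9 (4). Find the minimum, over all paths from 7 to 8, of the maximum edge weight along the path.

4

Comparing a few candidate routes:
7 - 9 - 3 - 2 - 8: max(4, 4, 4, 2) = 4
7 - 1 - 9 - 3 - 4 - 2 - 8: max(3, 9, 4, 9, 6, 2) = 9
7 - 6 - 9 - 3 - 2 - 8: max(8, 3, 4, 4, 2) = 8
7 - 1 - 4 - 3 - 2 - 8: max(3, 5, 9, 4, 2) = 9
7 - 1 - 9 - 3 - 2 - 8: max(3, 9, 4, 4, 2) = 9
7 - 1 - 4 - 2 - 8: max(3, 5, 6, 2) = 6
Smallest bottleneck: 4.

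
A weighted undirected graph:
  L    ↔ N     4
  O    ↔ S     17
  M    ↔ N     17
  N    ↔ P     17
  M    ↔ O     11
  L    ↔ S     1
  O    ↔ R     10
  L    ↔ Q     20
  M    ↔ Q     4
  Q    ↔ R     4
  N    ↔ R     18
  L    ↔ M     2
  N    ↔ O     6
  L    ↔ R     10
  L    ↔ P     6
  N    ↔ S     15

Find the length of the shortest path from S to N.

Comparing a few candidate routes:
S - L - N: 1 + 4 = 5
S - N: 15
S - L - M - N: 1 + 2 + 17 = 20
S - O - N: 17 + 6 = 23
S - L - M - O - N: 1 + 2 + 11 + 6 = 20
The minimum is 5.

5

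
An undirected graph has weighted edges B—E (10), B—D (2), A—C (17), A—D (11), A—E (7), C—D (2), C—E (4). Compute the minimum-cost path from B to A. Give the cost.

A few of the B→A routes:
B → D → A: 2 + 11 = 13
B → E → A: 10 + 7 = 17
B → D → C → E → A: 2 + 2 + 4 + 7 = 15
The minimum is 13.

13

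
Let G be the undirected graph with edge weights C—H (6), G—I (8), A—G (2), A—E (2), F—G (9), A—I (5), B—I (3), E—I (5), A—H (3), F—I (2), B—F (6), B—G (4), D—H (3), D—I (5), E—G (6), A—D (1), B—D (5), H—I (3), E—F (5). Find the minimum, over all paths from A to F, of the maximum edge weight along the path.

3

Checking several routes:
A → D → B → I → F: max(1, 5, 3, 2) = 5
A → D → H → I → F: max(1, 3, 3, 2) = 3
A → H → I → F: max(3, 3, 2) = 3
A → G → B → I → F: max(2, 4, 3, 2) = 4
Best route has worst link 3.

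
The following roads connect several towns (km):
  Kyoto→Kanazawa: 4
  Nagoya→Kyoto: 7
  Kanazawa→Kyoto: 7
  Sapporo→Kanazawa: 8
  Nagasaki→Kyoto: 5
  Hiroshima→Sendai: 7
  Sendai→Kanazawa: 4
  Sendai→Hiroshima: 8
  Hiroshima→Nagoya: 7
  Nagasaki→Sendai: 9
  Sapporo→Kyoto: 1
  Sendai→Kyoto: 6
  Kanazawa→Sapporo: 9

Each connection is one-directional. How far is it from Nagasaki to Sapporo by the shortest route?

Routes from Nagasaki to Sapporo:
Nagasaki→Sendai→Kanazawa→Sapporo: 9 + 4 + 9 = 22
Nagasaki→Kyoto→Kanazawa→Sapporo: 5 + 4 + 9 = 18
Nagasaki→Sendai→Hiroshima→Nagoya→Kyoto→Kanazawa→Sapporo: 9 + 8 + 7 + 7 + 4 + 9 = 44
Nagasaki→Sendai→Kyoto→Kanazawa→Sapporo: 9 + 6 + 4 + 9 = 28
Shortest: 18 km.

18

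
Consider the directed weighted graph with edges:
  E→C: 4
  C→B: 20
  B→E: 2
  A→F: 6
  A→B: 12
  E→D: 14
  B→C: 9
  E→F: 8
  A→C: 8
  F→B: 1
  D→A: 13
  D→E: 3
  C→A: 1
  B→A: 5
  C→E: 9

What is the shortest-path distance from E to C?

Candidate routes:
E → D → A → C: 14 + 13 + 8 = 35
E → D → A → B → C: 14 + 13 + 12 + 9 = 48
E → D → A → F → B → C: 14 + 13 + 6 + 1 + 9 = 43
E → F → B → A → C: 8 + 1 + 5 + 8 = 22
E → F → B → C: 8 + 1 + 9 = 18
E → C: 4
Best route has total 4.

4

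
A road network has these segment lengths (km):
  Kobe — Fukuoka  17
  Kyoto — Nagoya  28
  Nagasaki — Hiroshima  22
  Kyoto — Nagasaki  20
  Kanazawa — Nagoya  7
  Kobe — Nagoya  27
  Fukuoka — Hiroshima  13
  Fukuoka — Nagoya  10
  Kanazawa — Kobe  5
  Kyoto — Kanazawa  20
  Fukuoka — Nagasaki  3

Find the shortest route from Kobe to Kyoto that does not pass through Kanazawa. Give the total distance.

40

A few of the Kobe→Kyoto routes:
Kobe→Fukuoka→Nagoya→Kyoto: 17 + 10 + 28 = 55
Kobe→Fukuoka→Hiroshima→Nagasaki→Kyoto: 17 + 13 + 22 + 20 = 72
Kobe→Fukuoka→Nagasaki→Kyoto: 17 + 3 + 20 = 40
Kobe→Nagoya→Kyoto: 27 + 28 = 55
Kobe→Nagoya→Fukuoka→Nagasaki→Kyoto: 27 + 10 + 3 + 20 = 60
Shortest: 40 km.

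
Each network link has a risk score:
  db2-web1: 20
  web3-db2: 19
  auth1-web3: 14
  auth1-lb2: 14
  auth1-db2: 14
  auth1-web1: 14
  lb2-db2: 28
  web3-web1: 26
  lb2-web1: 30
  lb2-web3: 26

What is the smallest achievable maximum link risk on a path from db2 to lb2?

Comparing a few candidate routes:
db2 → auth1 → lb2: max(14, 14) = 14
db2 → web3 → web1 → auth1 → lb2: max(19, 26, 14, 14) = 26
db2 → web3 → lb2: max(19, 26) = 26
db2 → web3 → auth1 → lb2: max(19, 14, 14) = 19
db2 → web1 → auth1 → lb2: max(20, 14, 14) = 20
Smallest bottleneck: 14.

14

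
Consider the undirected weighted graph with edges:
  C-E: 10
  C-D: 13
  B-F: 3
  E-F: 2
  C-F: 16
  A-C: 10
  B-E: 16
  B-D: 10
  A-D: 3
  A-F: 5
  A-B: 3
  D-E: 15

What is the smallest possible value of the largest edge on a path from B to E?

3

Some routes from B to E:
B - F - E: max(3, 2) = 3
B - D - A - C - E: max(10, 3, 10, 10) = 10
B - A - F - E: max(3, 5, 2) = 5
B - D - A - F - E: max(10, 3, 5, 2) = 10
Smallest bottleneck: 3.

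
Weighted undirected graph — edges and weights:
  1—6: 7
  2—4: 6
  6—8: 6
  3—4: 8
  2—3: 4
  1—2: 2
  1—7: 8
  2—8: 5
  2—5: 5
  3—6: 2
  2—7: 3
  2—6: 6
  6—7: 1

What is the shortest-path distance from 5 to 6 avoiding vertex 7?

11

Some routes from 5 to 6 avoiding 7:
5 → 2 → 3 → 6: 5 + 4 + 2 = 11
5 → 2 → 1 → 6: 5 + 2 + 7 = 14
5 → 2 → 6: 5 + 6 = 11
Shortest: 11.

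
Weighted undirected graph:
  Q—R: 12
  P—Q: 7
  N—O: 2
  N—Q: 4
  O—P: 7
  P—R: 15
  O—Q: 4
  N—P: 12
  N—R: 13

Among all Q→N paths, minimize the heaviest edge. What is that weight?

4

Some routes from Q to N:
Q - O - N: max(4, 2) = 4
Q - P - O - N: max(7, 7, 2) = 7
Q - N: max(4) = 4
Q - P - N: max(7, 12) = 12
The minimum achievable maximum is 4.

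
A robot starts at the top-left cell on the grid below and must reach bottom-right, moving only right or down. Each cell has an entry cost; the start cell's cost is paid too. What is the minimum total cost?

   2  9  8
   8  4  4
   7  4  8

26

Take (0,0) → (1,0) → (1,1) → (1,2) → (2,2) for a total of 2 + 8 + 4 + 4 + 8 = 26.
(Top row then right column would cost 31.)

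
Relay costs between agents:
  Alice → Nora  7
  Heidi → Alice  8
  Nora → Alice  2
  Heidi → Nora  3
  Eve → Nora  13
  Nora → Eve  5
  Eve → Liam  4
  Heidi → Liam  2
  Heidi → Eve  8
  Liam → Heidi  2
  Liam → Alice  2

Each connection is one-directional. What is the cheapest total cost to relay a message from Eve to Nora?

9

Some routes from Eve to Nora:
Eve → Liam → Heidi → Nora: 4 + 2 + 3 = 9
Eve → Nora: 13
Eve → Liam → Alice → Nora: 4 + 2 + 7 = 13
Shortest: 9.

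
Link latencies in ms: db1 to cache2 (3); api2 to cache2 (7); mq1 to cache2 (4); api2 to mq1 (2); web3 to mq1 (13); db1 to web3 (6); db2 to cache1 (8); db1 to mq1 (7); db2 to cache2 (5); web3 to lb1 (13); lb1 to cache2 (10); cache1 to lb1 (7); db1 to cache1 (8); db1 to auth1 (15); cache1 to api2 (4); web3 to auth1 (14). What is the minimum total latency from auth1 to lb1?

27

Some routes from auth1 to lb1:
auth1 → db1 → cache2 → lb1: 15 + 3 + 10 = 28
auth1 → db1 → cache1 → lb1: 15 + 8 + 7 = 30
auth1 → web3 → lb1: 14 + 13 = 27
The minimum is 27 ms.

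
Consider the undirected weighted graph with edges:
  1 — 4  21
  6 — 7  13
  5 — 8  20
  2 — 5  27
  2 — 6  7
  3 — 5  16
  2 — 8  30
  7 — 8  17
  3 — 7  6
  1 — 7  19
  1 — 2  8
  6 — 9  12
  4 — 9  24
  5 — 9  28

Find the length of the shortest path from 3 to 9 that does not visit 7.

A few of the 3→9 routes:
3-5-2-6-9: 16 + 27 + 7 + 12 = 62
3-5-8-2-6-9: 16 + 20 + 30 + 7 + 12 = 85
3-5-9: 16 + 28 = 44
The minimum is 44.

44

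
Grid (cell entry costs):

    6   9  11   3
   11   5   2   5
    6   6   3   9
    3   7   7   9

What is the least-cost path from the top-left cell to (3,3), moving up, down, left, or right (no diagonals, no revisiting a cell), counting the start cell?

Cheapest: [0,0] → [0,1] → [1,1] → [1,2] → [2,2] → [3,2] → [3,3]
  6 + 9 + 5 + 2 + 3 + 7 + 9 = 41

41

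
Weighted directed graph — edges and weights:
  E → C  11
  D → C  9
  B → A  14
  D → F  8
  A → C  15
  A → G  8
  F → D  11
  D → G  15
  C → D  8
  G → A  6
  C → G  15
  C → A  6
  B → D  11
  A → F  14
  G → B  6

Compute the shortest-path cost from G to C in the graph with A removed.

Paths from G to C avoiding A:
G-B-D-C: 6 + 11 + 9 = 26
Best route has total 26.

26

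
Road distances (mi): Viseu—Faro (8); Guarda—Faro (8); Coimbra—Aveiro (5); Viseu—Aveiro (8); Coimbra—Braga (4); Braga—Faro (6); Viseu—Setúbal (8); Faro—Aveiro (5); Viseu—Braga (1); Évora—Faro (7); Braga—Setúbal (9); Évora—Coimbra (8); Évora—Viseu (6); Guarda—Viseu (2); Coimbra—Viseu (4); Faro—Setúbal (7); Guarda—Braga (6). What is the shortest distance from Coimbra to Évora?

8

Comparing a few candidate routes:
Coimbra-Viseu-Évora: 4 + 6 = 10
Coimbra-Braga-Viseu-Évora: 4 + 1 + 6 = 11
Coimbra-Viseu-Braga-Faro-Évora: 4 + 1 + 6 + 7 = 18
Coimbra-Aveiro-Faro-Évora: 5 + 5 + 7 = 17
Coimbra-Braga-Faro-Évora: 4 + 6 + 7 = 17
Coimbra-Évora: 8
Best route has total 8 mi.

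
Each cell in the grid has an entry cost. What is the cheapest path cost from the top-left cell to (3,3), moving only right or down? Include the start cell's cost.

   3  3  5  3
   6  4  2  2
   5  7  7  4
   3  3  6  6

Take [0,0]→[0,1]→[1,1]→[1,2]→[1,3]→[2,3]→[3,3] for a total of 3 + 3 + 4 + 2 + 2 + 4 + 6 = 24.

24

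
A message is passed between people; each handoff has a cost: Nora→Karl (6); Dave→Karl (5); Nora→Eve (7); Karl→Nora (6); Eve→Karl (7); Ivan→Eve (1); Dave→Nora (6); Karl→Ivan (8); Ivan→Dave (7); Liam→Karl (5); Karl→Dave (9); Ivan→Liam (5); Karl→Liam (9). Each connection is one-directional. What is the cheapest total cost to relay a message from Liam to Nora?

11

Routes from Liam to Nora:
Liam → Karl → Ivan → Dave → Nora: 5 + 8 + 7 + 6 = 26
Liam → Karl → Dave → Nora: 5 + 9 + 6 = 20
Liam → Karl → Nora: 5 + 6 = 11
Shortest: 11.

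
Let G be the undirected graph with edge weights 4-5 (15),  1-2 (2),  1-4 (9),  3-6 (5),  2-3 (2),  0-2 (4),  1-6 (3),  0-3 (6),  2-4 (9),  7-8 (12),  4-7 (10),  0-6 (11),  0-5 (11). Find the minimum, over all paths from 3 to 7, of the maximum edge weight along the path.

10

A few of the 3→7 routes:
3 - 6 - 1 - 4 - 7: max(5, 3, 9, 10) = 10
3 - 2 - 1 - 4 - 7: max(2, 2, 9, 10) = 10
3 - 2 - 4 - 7: max(2, 9, 10) = 10
3 - 6 - 1 - 2 - 4 - 7: max(5, 3, 2, 9, 10) = 10
3 - 0 - 2 - 4 - 7: max(6, 4, 9, 10) = 10
3 - 0 - 2 - 1 - 4 - 7: max(6, 4, 2, 9, 10) = 10
The minimum achievable maximum is 10.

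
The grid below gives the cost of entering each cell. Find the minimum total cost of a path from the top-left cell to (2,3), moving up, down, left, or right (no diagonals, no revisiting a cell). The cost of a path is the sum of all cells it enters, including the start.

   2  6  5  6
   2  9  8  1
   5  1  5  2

17

One optimal route is [0,0] [1,0] [2,0] [2,1] [2,2] [2,3].
Its cost is 2 + 2 + 5 + 1 + 5 + 2 = 17.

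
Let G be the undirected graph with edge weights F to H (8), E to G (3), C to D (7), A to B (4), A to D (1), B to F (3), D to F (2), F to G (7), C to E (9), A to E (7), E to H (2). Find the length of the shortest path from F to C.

Checking several routes:
F-B-A-D-C: 3 + 4 + 1 + 7 = 15
F-D-A-E-C: 2 + 1 + 7 + 9 = 19
F-D-C: 2 + 7 = 9
Best route has total 9.

9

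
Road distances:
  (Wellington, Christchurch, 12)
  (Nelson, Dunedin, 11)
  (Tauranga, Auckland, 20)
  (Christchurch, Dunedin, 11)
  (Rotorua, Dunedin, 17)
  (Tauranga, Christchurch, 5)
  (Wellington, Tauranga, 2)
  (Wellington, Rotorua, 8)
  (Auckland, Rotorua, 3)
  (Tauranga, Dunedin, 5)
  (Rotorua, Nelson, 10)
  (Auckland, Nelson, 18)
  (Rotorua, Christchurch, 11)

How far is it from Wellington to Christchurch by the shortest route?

Checking several routes:
Wellington-Christchurch: 12
Wellington-Tauranga-Christchurch: 2 + 5 = 7
Wellington-Tauranga-Dunedin-Christchurch: 2 + 5 + 11 = 18
Wellington-Rotorua-Christchurch: 8 + 11 = 19
Shortest: 7.

7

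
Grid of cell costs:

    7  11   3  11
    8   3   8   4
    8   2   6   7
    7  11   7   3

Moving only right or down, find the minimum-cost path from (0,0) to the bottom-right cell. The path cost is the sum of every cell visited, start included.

Take [0,0] → [1,0] → [1,1] → [2,1] → [2,2] → [2,3] → [3,3] for a total of 7 + 8 + 3 + 2 + 6 + 7 + 3 = 36.
For comparison, the top-then-right route costs 46.

36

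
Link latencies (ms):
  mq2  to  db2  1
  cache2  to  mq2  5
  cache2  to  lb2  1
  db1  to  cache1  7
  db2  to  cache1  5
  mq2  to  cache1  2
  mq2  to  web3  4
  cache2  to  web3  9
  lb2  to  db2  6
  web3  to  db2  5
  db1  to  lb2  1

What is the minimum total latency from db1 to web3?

A few of the db1→web3 routes:
db1-lb2-cache2-web3: 1 + 1 + 9 = 11
db1-lb2-cache2-mq2-web3: 1 + 1 + 5 + 4 = 11
db1-lb2-db2-mq2-web3: 1 + 6 + 1 + 4 = 12
The minimum is 11 ms.

11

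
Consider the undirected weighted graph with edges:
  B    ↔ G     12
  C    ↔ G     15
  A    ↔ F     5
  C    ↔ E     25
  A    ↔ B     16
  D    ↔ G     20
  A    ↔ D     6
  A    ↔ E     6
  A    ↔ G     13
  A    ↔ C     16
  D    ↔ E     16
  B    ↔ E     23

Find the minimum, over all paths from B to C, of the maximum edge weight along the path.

15

Checking several routes:
B - G - C: max(12, 15) = 15
B - G - A - C: max(12, 13, 16) = 16
B - A - C: max(16, 16) = 16
B - A - G - C: max(16, 13, 15) = 16
Smallest bottleneck: 15.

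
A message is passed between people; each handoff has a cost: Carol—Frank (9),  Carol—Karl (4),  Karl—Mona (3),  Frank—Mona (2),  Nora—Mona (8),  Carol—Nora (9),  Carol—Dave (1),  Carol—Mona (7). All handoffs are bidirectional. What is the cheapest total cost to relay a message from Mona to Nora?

8

Some routes from Mona to Nora:
Mona → Karl → Carol → Nora: 3 + 4 + 9 = 16
Mona → Nora: 8
Mona → Carol → Nora: 7 + 9 = 16
Shortest: 8.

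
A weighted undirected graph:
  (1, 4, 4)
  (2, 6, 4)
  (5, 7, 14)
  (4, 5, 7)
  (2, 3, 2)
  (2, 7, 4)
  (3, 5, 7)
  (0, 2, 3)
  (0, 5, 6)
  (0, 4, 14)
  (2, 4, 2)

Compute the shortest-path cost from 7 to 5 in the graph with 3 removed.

Routes from 7 to 5 avoiding 3:
7 - 2 - 0 - 5: 4 + 3 + 6 = 13
7 - 2 - 4 - 5: 4 + 2 + 7 = 13
7 - 2 - 4 - 0 - 5: 4 + 2 + 14 + 6 = 26
7 - 2 - 0 - 4 - 5: 4 + 3 + 14 + 7 = 28
7 - 5: 14
Best route has total 13.

13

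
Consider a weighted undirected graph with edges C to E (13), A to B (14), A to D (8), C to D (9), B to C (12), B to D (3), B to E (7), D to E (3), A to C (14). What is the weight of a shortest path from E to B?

Comparing a few candidate routes:
E -> D -> B: 3 + 3 = 6
E -> D -> C -> B: 3 + 9 + 12 = 24
E -> B: 7
E -> D -> A -> B: 3 + 8 + 14 = 25
E -> C -> D -> B: 13 + 9 + 3 = 25
E -> C -> B: 13 + 12 = 25
Best route has total 6.

6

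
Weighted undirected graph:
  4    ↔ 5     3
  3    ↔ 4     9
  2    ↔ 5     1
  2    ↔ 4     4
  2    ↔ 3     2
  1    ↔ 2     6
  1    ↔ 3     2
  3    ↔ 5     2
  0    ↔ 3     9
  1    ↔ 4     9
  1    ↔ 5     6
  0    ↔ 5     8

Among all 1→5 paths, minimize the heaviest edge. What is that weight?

Some routes from 1 to 5:
1 -> 3 -> 5: max(2, 2) = 2
1 -> 3 -> 2 -> 5: max(2, 2, 1) = 2
1 -> 3 -> 2 -> 4 -> 5: max(2, 2, 4, 3) = 4
Best route has worst link 2.

2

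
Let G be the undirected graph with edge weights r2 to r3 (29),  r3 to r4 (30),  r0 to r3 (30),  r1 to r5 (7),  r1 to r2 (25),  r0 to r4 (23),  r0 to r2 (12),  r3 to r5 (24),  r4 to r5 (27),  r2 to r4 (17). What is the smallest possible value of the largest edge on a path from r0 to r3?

25

Some routes from r0 to r3:
r0→r4→r2→r3: max(23, 17, 29) = 29
r0→r2→r1→r5→r3: max(12, 25, 7, 24) = 25
r0→r4→r5→r3: max(23, 27, 24) = 27
r0→r2→r4→r5→r3: max(12, 17, 27, 24) = 27
r0→r4→r5→r1→r2→r3: max(23, 27, 7, 25, 29) = 29
r0→r4→r2→r1→r5→r3: max(23, 17, 25, 7, 24) = 25
Best route has worst link 25.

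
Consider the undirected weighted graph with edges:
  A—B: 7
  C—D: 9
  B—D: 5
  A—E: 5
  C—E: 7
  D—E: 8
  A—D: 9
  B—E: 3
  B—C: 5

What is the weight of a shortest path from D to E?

Some routes from D to E:
D -> E: 8
D -> A -> E: 9 + 5 = 14
D -> B -> E: 5 + 3 = 8
Shortest: 8.

8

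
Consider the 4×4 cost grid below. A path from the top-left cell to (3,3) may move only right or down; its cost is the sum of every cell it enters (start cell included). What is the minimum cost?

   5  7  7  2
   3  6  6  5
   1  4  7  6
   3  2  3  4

Best path: r0c0→r1c0→r2c0→r3c0→r3c1→r3c2→r3c3
Cost: 5 + 3 + 1 + 3 + 2 + 3 + 4 = 21

21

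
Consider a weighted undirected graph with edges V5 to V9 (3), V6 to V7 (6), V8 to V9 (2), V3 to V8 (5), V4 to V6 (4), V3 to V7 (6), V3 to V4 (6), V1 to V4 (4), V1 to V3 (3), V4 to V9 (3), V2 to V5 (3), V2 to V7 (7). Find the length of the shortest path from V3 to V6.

10

Comparing a few candidate routes:
V3→V8→V9→V4→V6: 5 + 2 + 3 + 4 = 14
V3→V7→V6: 6 + 6 = 12
V3→V8→V9→V5→V2→V7→V6: 5 + 2 + 3 + 3 + 7 + 6 = 26
V3→V4→V6: 6 + 4 = 10
V3→V1→V4→V6: 3 + 4 + 4 = 11
Best route has total 10.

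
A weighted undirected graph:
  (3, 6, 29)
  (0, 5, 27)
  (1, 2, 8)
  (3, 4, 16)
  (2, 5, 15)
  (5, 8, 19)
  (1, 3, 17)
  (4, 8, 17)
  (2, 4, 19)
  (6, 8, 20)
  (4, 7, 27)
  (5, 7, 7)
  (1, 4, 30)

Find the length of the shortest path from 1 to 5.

23

A few of the 1→5 routes:
1 -> 2 -> 5: 8 + 15 = 23
1 -> 2 -> 4 -> 8 -> 5: 8 + 19 + 17 + 19 = 63
1 -> 2 -> 4 -> 7 -> 5: 8 + 19 + 27 + 7 = 61
Shortest: 23.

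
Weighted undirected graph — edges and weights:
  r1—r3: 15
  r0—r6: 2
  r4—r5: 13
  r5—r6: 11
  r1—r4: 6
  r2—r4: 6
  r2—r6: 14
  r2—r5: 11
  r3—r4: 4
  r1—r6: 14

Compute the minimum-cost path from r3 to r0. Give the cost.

26

Checking several routes:
r3 - r4 - r1 - r6 - r0: 4 + 6 + 14 + 2 = 26
r3 - r1 - r6 - r0: 15 + 14 + 2 = 31
r3 - r4 - r2 - r6 - r0: 4 + 6 + 14 + 2 = 26
r3 - r1 - r4 - r2 - r6 - r0: 15 + 6 + 6 + 14 + 2 = 43
r3 - r4 - r5 - r6 - r0: 4 + 13 + 11 + 2 = 30
r3 - r4 - r2 - r5 - r6 - r0: 4 + 6 + 11 + 11 + 2 = 34
The minimum is 26.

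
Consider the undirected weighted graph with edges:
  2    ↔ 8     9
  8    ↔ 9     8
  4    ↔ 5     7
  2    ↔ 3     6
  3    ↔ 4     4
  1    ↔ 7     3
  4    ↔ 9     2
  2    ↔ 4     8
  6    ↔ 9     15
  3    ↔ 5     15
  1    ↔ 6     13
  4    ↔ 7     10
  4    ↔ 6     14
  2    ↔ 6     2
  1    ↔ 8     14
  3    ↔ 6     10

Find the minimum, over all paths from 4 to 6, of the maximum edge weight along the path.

A few of the 4→6 routes:
4→2→3→6: max(8, 6, 10) = 10
4→3→6: max(4, 10) = 10
4→9→8→2→3→6: max(2, 8, 9, 6, 10) = 10
4→9→8→2→6: max(2, 8, 9, 2) = 9
4→3→2→6: max(4, 6, 2) = 6
4→2→6: max(8, 2) = 8
Smallest bottleneck: 6.

6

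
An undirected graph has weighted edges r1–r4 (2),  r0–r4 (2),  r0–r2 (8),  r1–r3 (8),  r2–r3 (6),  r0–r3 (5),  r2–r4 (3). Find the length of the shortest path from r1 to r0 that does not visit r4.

Candidate routes:
r1→r3→r2→r0: 8 + 6 + 8 = 22
r1→r3→r0: 8 + 5 = 13
Shortest: 13.

13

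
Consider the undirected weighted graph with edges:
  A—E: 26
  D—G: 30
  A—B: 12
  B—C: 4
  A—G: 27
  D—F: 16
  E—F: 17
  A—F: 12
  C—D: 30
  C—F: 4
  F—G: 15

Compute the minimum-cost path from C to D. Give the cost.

A few of the C→D routes:
C→F→D: 4 + 16 = 20
C→F→G→D: 4 + 15 + 30 = 49
C→B→A→F→D: 4 + 12 + 12 + 16 = 44
C→D: 30
C→B→A→G→D: 4 + 12 + 27 + 30 = 73
C→B→A→F→G→D: 4 + 12 + 12 + 15 + 30 = 73
Best route has total 20.

20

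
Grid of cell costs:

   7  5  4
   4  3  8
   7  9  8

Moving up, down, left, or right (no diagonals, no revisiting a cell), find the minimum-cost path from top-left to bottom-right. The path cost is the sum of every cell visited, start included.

30

Cheapest: r0c0 r1c0 r1c1 r1c2 r2c2
  7 + 4 + 3 + 8 + 8 = 30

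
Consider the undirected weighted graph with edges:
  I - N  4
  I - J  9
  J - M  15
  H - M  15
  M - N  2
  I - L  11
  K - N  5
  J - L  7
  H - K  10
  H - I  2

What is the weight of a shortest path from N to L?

Comparing a few candidate routes:
N-K-H-I-L: 5 + 10 + 2 + 11 = 28
N-I-L: 4 + 11 = 15
N-M-J-L: 2 + 15 + 7 = 24
N-M-H-I-L: 2 + 15 + 2 + 11 = 30
N-I-J-L: 4 + 9 + 7 = 20
Best route has total 15.

15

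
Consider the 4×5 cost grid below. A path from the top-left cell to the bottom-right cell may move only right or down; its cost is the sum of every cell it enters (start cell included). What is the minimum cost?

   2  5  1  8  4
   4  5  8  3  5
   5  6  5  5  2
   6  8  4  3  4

30

Path [0,0] [0,1] [0,2] [0,3] [1,3] [1,4] [2,4] [3,4]: 2 + 5 + 1 + 8 + 3 + 5 + 2 + 4 = 30.
(Top row then right column would cost 31.)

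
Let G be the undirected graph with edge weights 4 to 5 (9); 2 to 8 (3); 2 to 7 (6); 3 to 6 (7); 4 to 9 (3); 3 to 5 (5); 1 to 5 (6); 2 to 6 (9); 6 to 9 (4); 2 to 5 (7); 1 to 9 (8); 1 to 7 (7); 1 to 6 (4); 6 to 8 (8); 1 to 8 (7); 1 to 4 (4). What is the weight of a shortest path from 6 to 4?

7

Checking several routes:
6→9→1→4: 4 + 8 + 4 = 16
6→1→4: 4 + 4 = 8
6→1→5→4: 4 + 6 + 9 = 19
6→9→4: 4 + 3 = 7
6→1→9→4: 4 + 8 + 3 = 15
Best route has total 7.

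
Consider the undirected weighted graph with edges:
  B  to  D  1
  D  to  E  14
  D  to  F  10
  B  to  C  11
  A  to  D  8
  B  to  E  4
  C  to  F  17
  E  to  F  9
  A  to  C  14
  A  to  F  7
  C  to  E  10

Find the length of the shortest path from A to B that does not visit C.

9

Some routes from A to B avoiding C:
A - D - F - E - B: 8 + 10 + 9 + 4 = 31
A - F - D - B: 7 + 10 + 1 = 18
A - F - E - B: 7 + 9 + 4 = 20
A - F - E - D - B: 7 + 9 + 14 + 1 = 31
A - D - E - B: 8 + 14 + 4 = 26
A - D - B: 8 + 1 = 9
Shortest: 9.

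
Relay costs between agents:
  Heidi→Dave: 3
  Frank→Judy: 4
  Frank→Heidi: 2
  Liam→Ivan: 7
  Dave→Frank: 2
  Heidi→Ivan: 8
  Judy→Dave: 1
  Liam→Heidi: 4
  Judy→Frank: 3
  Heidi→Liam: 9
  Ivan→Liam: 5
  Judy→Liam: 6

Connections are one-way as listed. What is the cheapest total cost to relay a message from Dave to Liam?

Routes from Dave to Liam:
Dave -> Frank -> Judy -> Liam: 2 + 4 + 6 = 12
Dave -> Frank -> Heidi -> Liam: 2 + 2 + 9 = 13
Dave -> Frank -> Heidi -> Ivan -> Liam: 2 + 2 + 8 + 5 = 17
Shortest: 12.

12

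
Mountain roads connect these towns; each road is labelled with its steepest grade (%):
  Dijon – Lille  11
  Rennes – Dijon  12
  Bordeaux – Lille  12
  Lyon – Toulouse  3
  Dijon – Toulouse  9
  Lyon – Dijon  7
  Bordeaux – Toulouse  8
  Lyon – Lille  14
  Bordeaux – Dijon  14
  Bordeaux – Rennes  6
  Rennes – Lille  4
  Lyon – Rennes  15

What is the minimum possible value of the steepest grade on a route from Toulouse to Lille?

Checking several routes:
Toulouse-Bordeaux-Rennes-Lille: max(8, 6, 4) = 8
Toulouse-Dijon-Lille: max(9, 11) = 11
Toulouse-Lyon-Dijon-Lille: max(3, 7, 11) = 11
Best route has worst link 8%.

8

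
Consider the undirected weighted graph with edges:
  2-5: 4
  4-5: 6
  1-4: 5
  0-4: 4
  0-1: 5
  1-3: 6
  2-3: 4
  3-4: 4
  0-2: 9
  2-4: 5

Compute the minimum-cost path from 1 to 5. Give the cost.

Checking several routes:
1 -> 4 -> 5: 5 + 6 = 11
1 -> 4 -> 2 -> 5: 5 + 5 + 4 = 14
1 -> 3 -> 2 -> 5: 6 + 4 + 4 = 14
The minimum is 11.

11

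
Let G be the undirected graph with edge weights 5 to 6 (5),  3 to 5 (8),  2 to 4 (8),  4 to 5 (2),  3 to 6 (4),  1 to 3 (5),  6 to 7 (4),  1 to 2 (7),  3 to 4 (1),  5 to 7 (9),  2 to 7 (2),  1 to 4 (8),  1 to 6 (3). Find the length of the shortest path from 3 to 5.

3

Some routes from 3 to 5:
3-1-6-5: 5 + 3 + 5 = 13
3-4-5: 1 + 2 = 3
3-6-5: 4 + 5 = 9
3-5: 8
The minimum is 3.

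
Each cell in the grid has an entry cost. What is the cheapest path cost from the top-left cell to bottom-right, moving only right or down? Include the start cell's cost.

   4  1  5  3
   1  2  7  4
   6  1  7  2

17

One optimal route is (0,0) (0,1) (1,1) (2,1) (2,2) (2,3).
Its cost is 4 + 1 + 2 + 1 + 7 + 2 = 17.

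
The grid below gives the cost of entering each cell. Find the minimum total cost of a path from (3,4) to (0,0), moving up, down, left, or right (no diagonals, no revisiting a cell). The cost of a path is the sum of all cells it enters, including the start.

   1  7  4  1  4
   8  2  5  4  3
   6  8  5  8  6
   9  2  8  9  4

30

Cheapest: r3c4→r2c4→r1c4→r0c4→r0c3→r0c2→r0c1→r0c0
  4 + 6 + 3 + 4 + 1 + 4 + 7 + 1 = 30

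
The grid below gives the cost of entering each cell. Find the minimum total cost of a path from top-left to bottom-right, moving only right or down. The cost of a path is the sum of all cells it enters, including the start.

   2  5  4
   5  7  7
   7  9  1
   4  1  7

26

Cheapest: (0,0) -> (0,1) -> (0,2) -> (1,2) -> (2,2) -> (3,2)
  2 + 5 + 4 + 7 + 1 + 7 = 26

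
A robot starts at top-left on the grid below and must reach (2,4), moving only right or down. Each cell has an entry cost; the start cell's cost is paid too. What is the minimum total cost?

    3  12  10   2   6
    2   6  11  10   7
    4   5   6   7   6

33

Path (0,0) (1,0) (2,0) (2,1) (2,2) (2,3) (2,4): 3 + 2 + 4 + 5 + 6 + 7 + 6 = 33.
(Top row then right column would cost 46.)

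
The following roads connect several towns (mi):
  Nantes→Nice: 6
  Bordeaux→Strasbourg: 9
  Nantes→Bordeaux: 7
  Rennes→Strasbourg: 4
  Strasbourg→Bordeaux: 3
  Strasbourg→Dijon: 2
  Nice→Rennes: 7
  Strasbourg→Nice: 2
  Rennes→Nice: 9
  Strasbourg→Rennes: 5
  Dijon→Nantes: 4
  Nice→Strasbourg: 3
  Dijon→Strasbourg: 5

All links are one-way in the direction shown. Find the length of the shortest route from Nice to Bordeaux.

Paths from Nice to Bordeaux:
Nice - Strasbourg - Dijon - Nantes - Bordeaux: 3 + 2 + 4 + 7 = 16
Nice - Strasbourg - Bordeaux: 3 + 3 = 6
Nice - Rennes - Strasbourg - Bordeaux: 7 + 4 + 3 = 14
Nice - Rennes - Strasbourg - Dijon - Nantes - Bordeaux: 7 + 4 + 2 + 4 + 7 = 24
Shortest: 6 mi.

6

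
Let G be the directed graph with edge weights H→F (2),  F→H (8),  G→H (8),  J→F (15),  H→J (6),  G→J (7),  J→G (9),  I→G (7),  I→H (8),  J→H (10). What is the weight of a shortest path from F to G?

23

Paths from F to G:
F → H → J → G: 8 + 6 + 9 = 23
Best route has total 23.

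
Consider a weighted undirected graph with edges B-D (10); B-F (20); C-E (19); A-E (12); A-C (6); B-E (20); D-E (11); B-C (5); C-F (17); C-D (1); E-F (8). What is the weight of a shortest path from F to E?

A few of the F→E routes:
F - B - C - D - E: 20 + 5 + 1 + 11 = 37
F - C - A - E: 17 + 6 + 12 = 35
F - C - E: 17 + 19 = 36
F - E: 8
F - C - D - E: 17 + 1 + 11 = 29
The minimum is 8.

8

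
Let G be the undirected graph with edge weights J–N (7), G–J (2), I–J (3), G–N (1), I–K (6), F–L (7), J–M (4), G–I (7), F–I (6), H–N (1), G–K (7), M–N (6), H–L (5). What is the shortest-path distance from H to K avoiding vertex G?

Candidate routes:
H -> L -> F -> I -> K: 5 + 7 + 6 + 6 = 24
H -> N -> M -> J -> I -> K: 1 + 6 + 4 + 3 + 6 = 20
H -> N -> J -> I -> K: 1 + 7 + 3 + 6 = 17
The minimum is 17.

17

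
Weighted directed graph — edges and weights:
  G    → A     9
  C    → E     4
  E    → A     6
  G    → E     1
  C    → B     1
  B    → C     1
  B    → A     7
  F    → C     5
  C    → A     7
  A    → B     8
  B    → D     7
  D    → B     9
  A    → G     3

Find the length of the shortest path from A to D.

Candidate routes:
A - B - D: 8 + 7 = 15
Shortest: 15.

15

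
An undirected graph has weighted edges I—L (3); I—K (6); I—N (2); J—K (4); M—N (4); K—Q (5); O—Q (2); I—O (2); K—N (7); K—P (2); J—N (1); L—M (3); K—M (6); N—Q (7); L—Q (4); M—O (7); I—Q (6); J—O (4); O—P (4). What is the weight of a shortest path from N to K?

Checking several routes:
N → J → K: 1 + 4 = 5
N → I → K: 2 + 6 = 8
N → J → O → P → K: 1 + 4 + 4 + 2 = 11
N → M → K: 4 + 6 = 10
N → I → O → P → K: 2 + 2 + 4 + 2 = 10
N → K: 7
Best route has total 5.

5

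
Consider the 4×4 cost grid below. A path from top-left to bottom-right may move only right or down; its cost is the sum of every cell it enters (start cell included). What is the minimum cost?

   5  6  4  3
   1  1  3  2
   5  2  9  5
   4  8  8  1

Cheapest: [0,0]→[1,0]→[1,1]→[1,2]→[1,3]→[2,3]→[3,3]
  5 + 1 + 1 + 3 + 2 + 5 + 1 = 18
For comparison, the top-then-right route costs 26.

18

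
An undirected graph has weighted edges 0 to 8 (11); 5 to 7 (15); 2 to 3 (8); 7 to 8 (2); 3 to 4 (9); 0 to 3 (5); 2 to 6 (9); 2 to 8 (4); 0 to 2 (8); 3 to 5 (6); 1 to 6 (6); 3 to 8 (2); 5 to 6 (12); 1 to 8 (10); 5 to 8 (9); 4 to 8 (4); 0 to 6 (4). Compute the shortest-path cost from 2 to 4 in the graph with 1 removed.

8

Checking several routes:
2 - 8 - 4: 4 + 4 = 8
2 - 8 - 3 - 4: 4 + 2 + 9 = 15
2 - 3 - 8 - 4: 8 + 2 + 4 = 14
Best route has total 8.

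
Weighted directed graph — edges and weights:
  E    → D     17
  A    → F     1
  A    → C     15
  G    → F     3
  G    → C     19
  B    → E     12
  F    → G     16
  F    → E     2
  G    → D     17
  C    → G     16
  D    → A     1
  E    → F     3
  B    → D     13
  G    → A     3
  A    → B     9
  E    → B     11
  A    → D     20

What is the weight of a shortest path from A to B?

Routes from A to B:
A → F → E → B: 1 + 2 + 11 = 14
A → C → G → F → E → B: 15 + 16 + 3 + 2 + 11 = 47
A → B: 9
Shortest: 9.

9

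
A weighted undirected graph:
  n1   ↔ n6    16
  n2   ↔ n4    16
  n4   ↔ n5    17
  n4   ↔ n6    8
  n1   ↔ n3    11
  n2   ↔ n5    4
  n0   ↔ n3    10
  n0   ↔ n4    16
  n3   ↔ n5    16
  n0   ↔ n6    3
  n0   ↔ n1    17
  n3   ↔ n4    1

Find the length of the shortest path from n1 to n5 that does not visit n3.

41

Comparing a few candidate routes:
n1-n6-n4-n2-n5: 16 + 8 + 16 + 4 = 44
n1-n0-n4-n5: 17 + 16 + 17 = 50
n1-n6-n4-n5: 16 + 8 + 17 = 41
n1-n6-n0-n4-n5: 16 + 3 + 16 + 17 = 52
n1-n0-n6-n4-n5: 17 + 3 + 8 + 17 = 45
n1-n0-n6-n4-n2-n5: 17 + 3 + 8 + 16 + 4 = 48
Shortest: 41.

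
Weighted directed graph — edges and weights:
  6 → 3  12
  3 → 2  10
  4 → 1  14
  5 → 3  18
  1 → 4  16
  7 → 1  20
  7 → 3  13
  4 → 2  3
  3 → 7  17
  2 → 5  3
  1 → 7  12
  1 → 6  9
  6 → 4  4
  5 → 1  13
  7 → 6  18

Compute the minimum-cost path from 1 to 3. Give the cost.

21

Comparing a few candidate routes:
1→6→4→2→5→3: 9 + 4 + 3 + 3 + 18 = 37
1→4→2→5→3: 16 + 3 + 3 + 18 = 40
1→6→3: 9 + 12 = 21
1→7→3: 12 + 13 = 25
Best route has total 21.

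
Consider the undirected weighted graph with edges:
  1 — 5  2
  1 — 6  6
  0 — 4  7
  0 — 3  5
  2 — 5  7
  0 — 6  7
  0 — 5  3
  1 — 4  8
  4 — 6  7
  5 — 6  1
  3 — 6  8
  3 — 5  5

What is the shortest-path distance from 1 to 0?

Checking several routes:
1 - 5 - 0: 2 + 3 = 5
1 - 6 - 5 - 0: 6 + 1 + 3 = 10
1 - 5 - 6 - 0: 2 + 1 + 7 = 10
The minimum is 5.

5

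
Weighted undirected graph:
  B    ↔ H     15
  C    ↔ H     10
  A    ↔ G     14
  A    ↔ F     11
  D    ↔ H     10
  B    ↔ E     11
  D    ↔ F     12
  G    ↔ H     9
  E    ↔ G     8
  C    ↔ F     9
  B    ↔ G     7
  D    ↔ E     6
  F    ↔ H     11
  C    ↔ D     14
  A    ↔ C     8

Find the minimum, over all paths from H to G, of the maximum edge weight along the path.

Checking several routes:
H -> F -> D -> E -> B -> G: max(11, 12, 6, 11, 7) = 12
H -> G: max(9) = 9
H -> D -> E -> B -> G: max(10, 6, 11, 7) = 11
H -> D -> E -> G: max(10, 6, 8) = 10
H -> F -> D -> E -> G: max(11, 12, 6, 8) = 12
The minimum achievable maximum is 9.

9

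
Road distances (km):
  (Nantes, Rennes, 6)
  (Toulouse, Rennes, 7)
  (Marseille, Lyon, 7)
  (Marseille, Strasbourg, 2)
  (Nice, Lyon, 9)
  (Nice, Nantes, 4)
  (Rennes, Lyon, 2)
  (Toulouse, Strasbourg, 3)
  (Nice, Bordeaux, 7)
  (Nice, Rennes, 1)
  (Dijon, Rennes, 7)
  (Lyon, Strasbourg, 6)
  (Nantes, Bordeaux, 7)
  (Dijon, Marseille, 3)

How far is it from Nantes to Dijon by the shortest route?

12

Comparing a few candidate routes:
Nantes -> Nice -> Rennes -> Lyon -> Marseille -> Dijon: 4 + 1 + 2 + 7 + 3 = 17
Nantes -> Nice -> Rennes -> Dijon: 4 + 1 + 7 = 12
Nantes -> Rennes -> Dijon: 6 + 7 = 13
The minimum is 12 km.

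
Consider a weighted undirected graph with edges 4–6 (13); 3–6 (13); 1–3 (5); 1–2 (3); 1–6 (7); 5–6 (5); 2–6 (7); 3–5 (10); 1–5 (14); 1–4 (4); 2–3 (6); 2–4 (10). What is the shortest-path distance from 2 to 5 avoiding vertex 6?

Candidate routes:
2 - 4 - 1 - 3 - 5: 10 + 4 + 5 + 10 = 29
2 - 3 - 5: 6 + 10 = 16
2 - 3 - 1 - 5: 6 + 5 + 14 = 25
2 - 1 - 3 - 5: 3 + 5 + 10 = 18
2 - 4 - 1 - 5: 10 + 4 + 14 = 28
2 - 1 - 5: 3 + 14 = 17
Best route has total 16.

16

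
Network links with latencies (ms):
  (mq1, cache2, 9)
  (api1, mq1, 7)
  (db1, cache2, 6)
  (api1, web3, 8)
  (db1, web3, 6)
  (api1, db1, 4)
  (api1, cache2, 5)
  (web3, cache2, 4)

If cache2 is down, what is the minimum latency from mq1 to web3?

15

Routes from mq1 to web3 avoiding cache2:
mq1 → api1 → web3: 7 + 8 = 15
mq1 → api1 → db1 → web3: 7 + 4 + 6 = 17
Shortest: 15 ms.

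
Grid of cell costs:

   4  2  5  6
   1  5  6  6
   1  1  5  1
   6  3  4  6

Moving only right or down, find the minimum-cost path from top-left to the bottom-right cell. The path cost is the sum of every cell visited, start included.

Path (0,0) (1,0) (2,0) (2,1) (2,2) (2,3) (3,3): 4 + 1 + 1 + 1 + 5 + 1 + 6 = 19.

19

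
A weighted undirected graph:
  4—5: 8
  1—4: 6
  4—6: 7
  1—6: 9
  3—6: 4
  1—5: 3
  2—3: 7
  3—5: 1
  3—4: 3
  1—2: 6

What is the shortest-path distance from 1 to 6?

8

Comparing a few candidate routes:
1 - 5 - 3 - 6: 3 + 1 + 4 = 8
1 - 4 - 3 - 6: 6 + 3 + 4 = 13
1 - 4 - 6: 6 + 7 = 13
1 - 6: 9
The minimum is 8.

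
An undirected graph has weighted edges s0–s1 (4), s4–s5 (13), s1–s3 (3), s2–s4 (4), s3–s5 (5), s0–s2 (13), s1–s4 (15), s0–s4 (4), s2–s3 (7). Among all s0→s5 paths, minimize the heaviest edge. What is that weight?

Comparing a few candidate routes:
s0 -> s2 -> s3 -> s5: max(13, 7, 5) = 13
s0 -> s1 -> s3 -> s5: max(4, 3, 5) = 5
s0 -> s4 -> s5: max(4, 13) = 13
s0 -> s4 -> s2 -> s3 -> s5: max(4, 4, 7, 5) = 7
Best route has worst link 5.

5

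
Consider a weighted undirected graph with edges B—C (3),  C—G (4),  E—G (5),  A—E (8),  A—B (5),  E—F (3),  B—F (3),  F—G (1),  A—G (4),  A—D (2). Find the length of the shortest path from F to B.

Checking several routes:
F -> G -> C -> B: 1 + 4 + 3 = 8
F -> B: 3
F -> G -> A -> B: 1 + 4 + 5 = 10
Best route has total 3.

3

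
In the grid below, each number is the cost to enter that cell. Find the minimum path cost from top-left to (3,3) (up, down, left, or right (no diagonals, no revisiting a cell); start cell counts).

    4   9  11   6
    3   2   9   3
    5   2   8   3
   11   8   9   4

Take (0,0)→(1,0)→(1,1)→(2,1)→(2,2)→(2,3)→(3,3) for a total of 4 + 3 + 2 + 2 + 8 + 3 + 4 = 26.

26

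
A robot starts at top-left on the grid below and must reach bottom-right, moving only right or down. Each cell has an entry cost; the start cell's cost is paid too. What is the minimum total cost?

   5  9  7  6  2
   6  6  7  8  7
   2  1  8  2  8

One optimal route is [0,0] → [1,0] → [2,0] → [2,1] → [2,2] → [2,3] → [2,4].
Its cost is 5 + 6 + 2 + 1 + 8 + 2 + 8 = 32.

32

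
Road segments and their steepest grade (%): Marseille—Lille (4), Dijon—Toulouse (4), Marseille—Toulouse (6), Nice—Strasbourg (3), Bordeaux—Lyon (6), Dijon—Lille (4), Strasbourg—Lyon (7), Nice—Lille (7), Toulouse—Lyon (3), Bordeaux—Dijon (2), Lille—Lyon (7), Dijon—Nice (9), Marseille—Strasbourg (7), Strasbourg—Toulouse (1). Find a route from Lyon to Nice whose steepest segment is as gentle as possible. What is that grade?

A few of the Lyon→Nice routes:
Lyon→Lille→Dijon→Toulouse→Strasbourg→Nice: max(7, 4, 4, 1, 3) = 7
Lyon→Toulouse→Strasbourg→Nice: max(3, 1, 3) = 3
Lyon→Bordeaux→Dijon→Toulouse→Strasbourg→Nice: max(6, 2, 4, 1, 3) = 6
Lyon→Bordeaux→Dijon→Lille→Marseille→Toulouse→Strasbourg→Nice: max(6, 2, 4, 4, 6, 1, 3) = 6
Smallest bottleneck: 3%.

3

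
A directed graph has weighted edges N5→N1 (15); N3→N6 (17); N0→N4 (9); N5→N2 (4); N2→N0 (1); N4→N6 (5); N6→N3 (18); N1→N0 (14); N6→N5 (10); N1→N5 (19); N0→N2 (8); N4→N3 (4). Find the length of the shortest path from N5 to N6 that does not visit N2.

43

Candidate routes:
N5-N1-N0-N4-N3-N6: 15 + 14 + 9 + 4 + 17 = 59
N5-N1-N0-N4-N6: 15 + 14 + 9 + 5 = 43
The minimum is 43.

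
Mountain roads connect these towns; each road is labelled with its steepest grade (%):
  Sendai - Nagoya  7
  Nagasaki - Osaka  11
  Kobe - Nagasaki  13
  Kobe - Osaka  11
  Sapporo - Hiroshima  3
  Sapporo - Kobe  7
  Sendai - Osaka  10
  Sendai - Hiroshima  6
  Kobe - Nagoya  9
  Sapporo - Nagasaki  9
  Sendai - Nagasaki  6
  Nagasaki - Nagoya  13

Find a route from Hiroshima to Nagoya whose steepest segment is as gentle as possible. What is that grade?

A few of the Hiroshima→Nagoya routes:
Hiroshima - Sendai - Osaka - Nagasaki - Sapporo - Kobe - Nagoya: max(6, 10, 11, 9, 7, 9) = 11
Hiroshima - Sendai - Nagoya: max(6, 7) = 7
Hiroshima - Sendai - Nagasaki - Sapporo - Kobe - Nagoya: max(6, 6, 9, 7, 9) = 9
Hiroshima - Sapporo - Nagasaki - Sendai - Nagoya: max(3, 9, 6, 7) = 9
Hiroshima - Sendai - Osaka - Kobe - Nagoya: max(6, 10, 11, 9) = 11
Hiroshima - Sapporo - Kobe - Nagoya: max(3, 7, 9) = 9
Smallest bottleneck: 7%.

7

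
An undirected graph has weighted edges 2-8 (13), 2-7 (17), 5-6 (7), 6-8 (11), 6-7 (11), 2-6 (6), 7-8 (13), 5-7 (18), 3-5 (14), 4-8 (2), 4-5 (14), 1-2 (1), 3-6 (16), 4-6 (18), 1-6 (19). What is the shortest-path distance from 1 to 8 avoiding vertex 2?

30

A few of the 1→8 routes:
1 -> 6 -> 7 -> 8: 19 + 11 + 13 = 43
1 -> 6 -> 5 -> 4 -> 8: 19 + 7 + 14 + 2 = 42
1 -> 6 -> 4 -> 8: 19 + 18 + 2 = 39
1 -> 6 -> 8: 19 + 11 = 30
Shortest: 30.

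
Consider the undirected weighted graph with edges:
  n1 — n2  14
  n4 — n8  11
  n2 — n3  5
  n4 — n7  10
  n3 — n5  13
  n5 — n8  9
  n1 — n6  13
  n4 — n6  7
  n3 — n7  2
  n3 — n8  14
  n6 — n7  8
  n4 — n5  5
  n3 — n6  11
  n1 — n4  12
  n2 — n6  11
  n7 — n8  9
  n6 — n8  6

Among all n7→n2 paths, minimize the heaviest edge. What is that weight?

5

Checking several routes:
n7 - n6 - n3 - n2: max(8, 11, 5) = 11
n7 - n3 - n6 - n2: max(2, 11, 11) = 11
n7 - n3 - n2: max(2, 5) = 5
The minimum achievable maximum is 5.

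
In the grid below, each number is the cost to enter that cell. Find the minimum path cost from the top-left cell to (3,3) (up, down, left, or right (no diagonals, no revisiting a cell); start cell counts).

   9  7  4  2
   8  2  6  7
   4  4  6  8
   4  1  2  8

Path (0,0) → (0,1) → (1,1) → (2,1) → (3,1) → (3,2) → (3,3): 9 + 7 + 2 + 4 + 1 + 2 + 8 = 33.

33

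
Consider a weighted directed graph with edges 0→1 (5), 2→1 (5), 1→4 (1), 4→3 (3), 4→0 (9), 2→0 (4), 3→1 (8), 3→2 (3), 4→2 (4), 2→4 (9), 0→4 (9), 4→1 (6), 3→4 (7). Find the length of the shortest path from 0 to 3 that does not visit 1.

Paths from 0 to 3 avoiding 1:
0 → 4 → 3: 9 + 3 = 12
Shortest: 12.

12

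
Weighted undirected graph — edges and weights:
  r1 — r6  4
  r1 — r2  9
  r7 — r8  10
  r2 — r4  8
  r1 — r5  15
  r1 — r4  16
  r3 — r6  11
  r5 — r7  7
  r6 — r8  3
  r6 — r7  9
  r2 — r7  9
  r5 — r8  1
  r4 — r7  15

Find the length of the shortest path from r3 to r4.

Checking several routes:
r3 - r6 - r1 - r4: 11 + 4 + 16 = 31
r3 - r6 - r7 - r4: 11 + 9 + 15 = 35
r3 - r6 - r8 - r5 - r7 - r2 - r4: 11 + 3 + 1 + 7 + 9 + 8 = 39
r3 - r6 - r8 - r5 - r7 - r4: 11 + 3 + 1 + 7 + 15 = 37
r3 - r6 - r7 - r2 - r4: 11 + 9 + 9 + 8 = 37
r3 - r6 - r1 - r2 - r4: 11 + 4 + 9 + 8 = 32
The minimum is 31.

31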